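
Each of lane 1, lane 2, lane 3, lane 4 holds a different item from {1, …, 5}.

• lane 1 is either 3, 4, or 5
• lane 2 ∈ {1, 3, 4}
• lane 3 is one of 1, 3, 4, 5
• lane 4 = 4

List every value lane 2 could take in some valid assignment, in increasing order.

1, 3

lane 4 has just one choice, so lane 4 = 4. Remove 4 from lane 1, lane 2, lane 3.
No further eliminations apply; lane 2 can still be any of 1, 3.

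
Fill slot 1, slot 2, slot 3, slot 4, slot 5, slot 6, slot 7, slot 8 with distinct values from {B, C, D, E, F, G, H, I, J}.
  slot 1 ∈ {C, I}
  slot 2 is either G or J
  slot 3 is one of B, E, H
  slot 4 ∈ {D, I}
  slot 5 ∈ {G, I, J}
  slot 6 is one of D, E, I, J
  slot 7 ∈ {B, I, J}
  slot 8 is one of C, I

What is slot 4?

The 8 variables together cover exactly {B, C, D, E, G, H, I, J} — 8 values for 8 variables — and H appears only in slot 3's list, so slot 3 = H.
The 7 still-open variables draw from only 7 values {B, C, D, E, G, I, J}, so each is used; only slot 7 can be B, hence slot 7 = B.
Among the 6 still-open variables, E fits only slot 6 (and all 6 values in {C, D, E, G, I, J} must be used), so slot 6 = E.
The 5 still-open variables together cover exactly {C, D, G, I, J} — 5 values for 5 variables — and D appears only in slot 4's list, so slot 4 = D.

D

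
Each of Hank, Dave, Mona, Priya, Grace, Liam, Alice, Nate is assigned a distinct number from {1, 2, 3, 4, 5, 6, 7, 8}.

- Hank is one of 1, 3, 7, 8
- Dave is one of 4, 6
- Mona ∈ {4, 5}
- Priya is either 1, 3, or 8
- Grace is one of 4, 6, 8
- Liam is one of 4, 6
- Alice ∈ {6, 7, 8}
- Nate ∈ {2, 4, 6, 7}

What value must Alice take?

Among the 8 variables, 2 fits only Nate (and all 8 values in {1, 2, 3, 4, 5, 6, 7, 8} must be used), so Nate = 2.
Among the 7 still-open variables, 5 fits only Mona (and all 7 values in {1, 3, 4, 5, 6, 7, 8} must be used), so Mona = 5.
The 2 variables Dave and Liam are confined to {4, 6}, which locks those values in; drop them from Grace, Alice.
Grace has just one choice, so Grace = 8. Remove 8 from Hank, Priya, Alice.
So Alice = 7.

7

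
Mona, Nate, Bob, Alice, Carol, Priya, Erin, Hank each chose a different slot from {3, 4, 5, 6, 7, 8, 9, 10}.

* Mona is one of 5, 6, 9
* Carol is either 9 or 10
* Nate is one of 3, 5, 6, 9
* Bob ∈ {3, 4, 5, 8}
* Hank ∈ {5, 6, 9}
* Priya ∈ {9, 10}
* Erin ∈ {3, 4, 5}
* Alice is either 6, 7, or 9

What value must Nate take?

3

Among the 8 variables, 7 fits only Alice (and all 8 values in {3, 4, 5, 6, 7, 8, 9, 10} must be used), so Alice = 7.
The 7 still-open variables draw from only 7 values {3, 4, 5, 6, 8, 9, 10}, so each is used; only Bob can be 8, hence Bob = 8.
The 6 still-open variables draw from only 6 values {3, 4, 5, 6, 9, 10}, so each is used; only Erin can be 4, hence Erin = 4.
The 5 still-open variables together cover exactly {3, 5, 6, 9, 10} — 5 values for 5 variables — and 3 appears only in Nate's list, so Nate = 3.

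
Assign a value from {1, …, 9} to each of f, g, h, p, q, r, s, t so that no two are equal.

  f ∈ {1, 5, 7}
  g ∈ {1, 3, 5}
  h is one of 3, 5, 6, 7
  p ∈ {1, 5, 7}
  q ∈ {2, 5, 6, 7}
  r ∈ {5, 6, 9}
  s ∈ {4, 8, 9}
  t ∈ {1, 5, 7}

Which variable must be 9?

f, p, t between them cover only {1, 5, 7} — a naked triple. Remove those values from g, h, q, r.
That leaves g = 3. Eliminate 3 elsewhere: h.
h's domain is down to {6}, so h = 6. Eliminate 6 elsewhere: q, r.
So 9 goes to r.

r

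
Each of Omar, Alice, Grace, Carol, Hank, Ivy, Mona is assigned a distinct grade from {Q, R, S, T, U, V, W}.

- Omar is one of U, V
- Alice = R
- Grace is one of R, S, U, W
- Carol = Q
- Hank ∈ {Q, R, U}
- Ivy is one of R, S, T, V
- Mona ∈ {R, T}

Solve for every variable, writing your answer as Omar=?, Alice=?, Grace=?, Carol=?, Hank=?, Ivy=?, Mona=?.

Omar=V, Alice=R, Grace=W, Carol=Q, Hank=U, Ivy=S, Mona=T

Alice must be R (only option left). Eliminate R elsewhere: Grace, Hank, Ivy, Mona.
Carol must be Q (only option left). Remove Q from Hank.
That leaves Hank = U. Remove U from Omar, Grace.
Mona has just one choice, so Mona = T. Strike T from Ivy.
Omar's domain is down to {V}, so Omar = V. Remove V from Ivy.
That leaves Ivy = S. Strike S from Grace.
That leaves Grace = W.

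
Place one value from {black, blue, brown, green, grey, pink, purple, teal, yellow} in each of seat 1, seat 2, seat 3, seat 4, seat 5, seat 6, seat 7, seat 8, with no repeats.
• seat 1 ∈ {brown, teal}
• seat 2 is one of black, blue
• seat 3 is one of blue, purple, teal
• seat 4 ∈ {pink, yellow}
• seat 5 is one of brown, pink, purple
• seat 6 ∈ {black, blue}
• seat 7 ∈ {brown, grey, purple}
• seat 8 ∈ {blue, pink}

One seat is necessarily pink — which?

Among the 8 variables, grey fits only seat 7 (and all 8 values in {black, blue, brown, grey, pink, purple, teal, yellow} must be used), so seat 7 = grey.
The 7 still-open variables together cover exactly {black, blue, brown, pink, purple, teal, yellow} — 7 values for 7 variables — and yellow appears only in seat 4's list, so seat 4 = yellow.
seat 2 and seat 6 share exactly the 2 values {black, blue}; by pigeonhole those values go to them, so strike black, blue from seat 3, seat 8.
So pink goes to seat 8.

seat 8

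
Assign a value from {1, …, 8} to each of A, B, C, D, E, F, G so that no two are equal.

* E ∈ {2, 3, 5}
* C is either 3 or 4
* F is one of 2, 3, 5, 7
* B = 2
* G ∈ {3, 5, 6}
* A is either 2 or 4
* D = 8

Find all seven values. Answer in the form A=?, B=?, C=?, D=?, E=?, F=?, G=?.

B's domain is down to {2}, so B = 2. Strike 2 from A, E, F.
D must be 8 (only option left).
A must be 4 (only option left). Eliminate 4 elsewhere: C.
C has just one choice, so C = 3. Strike 3 from E, F, G.
E's domain is down to {5}, so E = 5. Remove 5 from F, G.
F must be 7 (only option left).
G must be 6 (only option left).

A=4, B=2, C=3, D=8, E=5, F=7, G=6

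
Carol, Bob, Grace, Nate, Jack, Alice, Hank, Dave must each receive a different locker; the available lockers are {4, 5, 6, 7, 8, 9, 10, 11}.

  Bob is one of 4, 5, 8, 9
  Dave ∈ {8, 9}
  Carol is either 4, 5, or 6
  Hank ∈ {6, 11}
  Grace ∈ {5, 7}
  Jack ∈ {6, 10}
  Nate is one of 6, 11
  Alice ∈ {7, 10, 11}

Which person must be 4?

Carol

Nate and Hank between them cover only {6, 11} — a naked pair. Remove those values from Carol, Jack, Alice.
Jack has just one choice, so Jack = 10. Remove 10 from Alice.
Alice must be 7 (only option left). So Grace can't be 7.
Grace must be 5 (only option left). So Carol, Bob can't be 5.
So 4 goes to Carol.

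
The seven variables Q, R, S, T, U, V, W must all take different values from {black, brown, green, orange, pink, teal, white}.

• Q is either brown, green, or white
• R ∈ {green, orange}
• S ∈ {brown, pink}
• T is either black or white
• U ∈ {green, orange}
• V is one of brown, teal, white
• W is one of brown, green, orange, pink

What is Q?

The 7 variables together cover exactly {black, brown, green, orange, pink, teal, white} — 7 values for 7 variables — and black appears only in T's list, so T = black.
Among the 6 still-open variables, teal fits only V (and all 6 values in {brown, green, orange, pink, teal, white} must be used), so V = teal.
The 5 still-open variables draw from only 5 values {brown, green, orange, pink, white}, so each is used; only Q can be white, hence Q = white.

white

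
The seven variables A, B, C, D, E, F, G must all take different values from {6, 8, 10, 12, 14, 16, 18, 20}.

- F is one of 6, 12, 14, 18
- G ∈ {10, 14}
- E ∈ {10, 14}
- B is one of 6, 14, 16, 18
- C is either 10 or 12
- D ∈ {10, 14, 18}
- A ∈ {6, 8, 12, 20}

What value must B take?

16

E and G share exactly the 2 values {10, 14}; by pigeonhole those values go to them, so strike 10, 14 from B, C, D, F.
C must be 12 (only option left). So A, F can't be 12.
D must be 18 (only option left). Strike 18 from B, F.
That leaves F = 6. Remove 6 from A, B.
So B = 16.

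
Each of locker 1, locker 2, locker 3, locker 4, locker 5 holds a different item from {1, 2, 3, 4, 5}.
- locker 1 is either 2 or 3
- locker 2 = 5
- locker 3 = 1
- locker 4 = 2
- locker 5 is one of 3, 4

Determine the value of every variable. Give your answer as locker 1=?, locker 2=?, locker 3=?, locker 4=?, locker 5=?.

locker 2 must be 5 (only option left).
locker 3 has just one choice, so locker 3 = 1.
locker 4 has just one choice, so locker 4 = 2. Strike 2 from locker 1.
That leaves locker 1 = 3. So locker 5 can't be 3.
locker 5 must be 4 (only option left).

locker 1=3, locker 2=5, locker 3=1, locker 4=2, locker 5=4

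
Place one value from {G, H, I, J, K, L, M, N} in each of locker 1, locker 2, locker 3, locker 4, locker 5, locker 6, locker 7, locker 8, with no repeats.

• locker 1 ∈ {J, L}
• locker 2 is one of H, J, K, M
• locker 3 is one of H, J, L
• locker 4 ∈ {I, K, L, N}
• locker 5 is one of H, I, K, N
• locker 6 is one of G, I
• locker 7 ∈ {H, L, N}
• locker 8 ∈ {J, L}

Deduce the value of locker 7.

N

The 8 variables together cover exactly {G, H, I, J, K, L, M, N} — 8 values for 8 variables — and G appears only in locker 6's list, so locker 6 = G.
The 7 still-open variables together cover exactly {H, I, J, K, L, M, N} — 7 values for 7 variables — and M appears only in locker 2's list, so locker 2 = M.
locker 1 and locker 8 share exactly the 2 values {J, L}; by pigeonhole those values go to them, so strike J, L from locker 3, locker 4, locker 7.
locker 3 must be H (only option left). Eliminate H elsewhere: locker 5, locker 7.
So locker 7 = N.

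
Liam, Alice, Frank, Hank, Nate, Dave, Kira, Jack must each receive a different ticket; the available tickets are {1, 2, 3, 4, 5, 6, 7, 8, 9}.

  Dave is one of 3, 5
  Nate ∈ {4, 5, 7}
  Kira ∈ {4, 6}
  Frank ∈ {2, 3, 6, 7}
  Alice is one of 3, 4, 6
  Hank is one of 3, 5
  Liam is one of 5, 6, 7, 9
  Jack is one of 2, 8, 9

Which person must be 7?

The 8 variables draw from only 8 values {2, 3, 4, 5, 6, 7, 8, 9}, so each is used; only Jack can be 8, hence Jack = 8.
The 7 still-open variables together cover exactly {2, 3, 4, 5, 6, 7, 9} — 7 values for 7 variables — and 2 appears only in Frank's list, so Frank = 2.
The 6 still-open variables draw from only 6 values {3, 4, 5, 6, 7, 9}, so each is used; only Liam can be 9, hence Liam = 9.
Among the 5 still-open variables, 7 fits only Nate (and all 5 values in {3, 4, 5, 6, 7} must be used), so Nate = 7.

Nate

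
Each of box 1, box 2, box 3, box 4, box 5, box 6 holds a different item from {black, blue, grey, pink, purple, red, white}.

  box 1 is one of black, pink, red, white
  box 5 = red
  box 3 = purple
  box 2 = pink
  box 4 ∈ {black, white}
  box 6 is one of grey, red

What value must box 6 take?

grey

box 2 must be pink (only option left). So box 1 can't be pink.
box 3 has just one choice, so box 3 = purple.
That leaves box 5 = red. Eliminate red elsewhere: box 1, box 6.
So box 6 = grey.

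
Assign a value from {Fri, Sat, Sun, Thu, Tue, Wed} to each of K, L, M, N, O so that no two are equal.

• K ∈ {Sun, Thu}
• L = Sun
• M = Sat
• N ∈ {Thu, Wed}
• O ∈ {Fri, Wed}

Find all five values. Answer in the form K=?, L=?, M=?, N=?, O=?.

K=Thu, L=Sun, M=Sat, N=Wed, O=Fri

L's domain is down to {Sun}, so L = Sun. Eliminate Sun elsewhere: K.
M must be Sat (only option left).
K must be Thu (only option left). Remove Thu from N.
N's domain is down to {Wed}, so N = Wed. Eliminate Wed elsewhere: O.
O has just one choice, so O = Fri.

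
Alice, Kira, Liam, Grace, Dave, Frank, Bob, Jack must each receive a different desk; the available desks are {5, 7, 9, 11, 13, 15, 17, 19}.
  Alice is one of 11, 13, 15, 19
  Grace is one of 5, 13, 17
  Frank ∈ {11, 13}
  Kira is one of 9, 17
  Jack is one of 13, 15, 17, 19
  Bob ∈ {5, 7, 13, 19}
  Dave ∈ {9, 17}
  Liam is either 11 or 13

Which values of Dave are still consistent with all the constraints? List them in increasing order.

9, 17

The 8 variables draw from only 8 values {5, 7, 9, 11, 13, 15, 17, 19}, so each is used; only Bob can be 7, hence Bob = 7.
The 7 still-open variables together cover exactly {5, 9, 11, 13, 15, 17, 19} — 7 values for 7 variables — and 5 appears only in Grace's list, so Grace = 5.
Kira and Dave share exactly the 2 values {9, 17}; by pigeonhole those values go to them, so strike 9, 17 from Jack.
Liam and Frank share exactly the 2 values {11, 13}; by pigeonhole those values go to them, so strike 11, 13 from Alice, Jack.
No further eliminations apply; Dave can still be any of 9, 17.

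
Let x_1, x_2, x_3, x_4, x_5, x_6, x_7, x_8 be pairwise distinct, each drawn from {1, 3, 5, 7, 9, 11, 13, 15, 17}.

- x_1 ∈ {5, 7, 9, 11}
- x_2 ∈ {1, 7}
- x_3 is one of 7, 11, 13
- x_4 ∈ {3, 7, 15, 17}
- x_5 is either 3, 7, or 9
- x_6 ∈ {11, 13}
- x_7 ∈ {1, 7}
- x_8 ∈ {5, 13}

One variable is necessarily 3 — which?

x_2 and x_7 share exactly the 2 values {1, 7}; by pigeonhole those values go to them, so strike 1, 7 from x_1, x_3, x_4, x_5.
x_3 and x_6 between them cover only {11, 13} — a naked pair. Remove those values from x_1, x_8.
x_8 has just one choice, so x_8 = 5. Remove 5 from x_1.
That leaves x_1 = 9. Eliminate 9 elsewhere: x_5.
So 3 goes to x_5.

x_5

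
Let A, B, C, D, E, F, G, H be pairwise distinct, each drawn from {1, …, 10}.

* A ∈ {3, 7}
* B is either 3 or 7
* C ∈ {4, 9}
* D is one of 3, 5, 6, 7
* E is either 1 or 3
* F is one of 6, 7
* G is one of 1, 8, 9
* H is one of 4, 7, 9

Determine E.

1

The 8 variables together cover exactly {1, 3, 4, 5, 6, 7, 8, 9} — 8 values for 8 variables — and 5 appears only in D's list, so D = 5.
The 7 still-open variables draw from only 7 values {1, 3, 4, 6, 7, 8, 9}, so each is used; only F can be 6, hence F = 6.
The 6 still-open variables together cover exactly {1, 3, 4, 7, 8, 9} — 6 values for 6 variables — and 8 appears only in G's list, so G = 8.
The 5 still-open variables together cover exactly {1, 3, 4, 7, 9} — 5 values for 5 variables — and 1 appears only in E's list, so E = 1.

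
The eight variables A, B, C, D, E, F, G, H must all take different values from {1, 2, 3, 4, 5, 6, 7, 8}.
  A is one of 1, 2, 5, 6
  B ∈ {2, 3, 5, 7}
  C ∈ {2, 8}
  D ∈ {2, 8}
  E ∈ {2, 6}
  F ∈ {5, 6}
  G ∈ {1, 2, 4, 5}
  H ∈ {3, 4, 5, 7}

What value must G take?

The 2 variables C and D are confined to {2, 8}, which locks those values in; drop them from A, B, E, G.
E's domain is down to {6}, so E = 6. Strike 6 from A, F.
F has just one choice, so F = 5. So A, B, G, H can't be 5.
A's domain is down to {1}, so A = 1. Strike 1 from G.
So G = 4.

4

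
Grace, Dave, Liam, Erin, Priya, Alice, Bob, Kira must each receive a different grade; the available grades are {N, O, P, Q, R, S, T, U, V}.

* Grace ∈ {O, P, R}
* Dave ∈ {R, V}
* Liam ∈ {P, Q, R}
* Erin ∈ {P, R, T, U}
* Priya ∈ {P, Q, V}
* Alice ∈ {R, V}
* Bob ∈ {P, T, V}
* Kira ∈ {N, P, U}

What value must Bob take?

The 8 variables together cover exactly {N, O, P, Q, R, T, U, V} — 8 values for 8 variables — and N appears only in Kira's list, so Kira = N.
The 7 still-open variables together cover exactly {O, P, Q, R, T, U, V} — 7 values for 7 variables — and O appears only in Grace's list, so Grace = O.
The 6 still-open variables together cover exactly {P, Q, R, T, U, V} — 6 values for 6 variables — and U appears only in Erin's list, so Erin = U.
The 5 still-open variables together cover exactly {P, Q, R, T, V} — 5 values for 5 variables — and T appears only in Bob's list, so Bob = T.

T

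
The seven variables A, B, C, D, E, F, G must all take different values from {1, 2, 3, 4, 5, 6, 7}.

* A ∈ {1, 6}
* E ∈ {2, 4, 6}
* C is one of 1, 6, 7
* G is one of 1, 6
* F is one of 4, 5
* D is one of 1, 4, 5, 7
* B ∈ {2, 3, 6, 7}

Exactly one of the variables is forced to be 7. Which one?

C

The 7 variables together cover exactly {1, 2, 3, 4, 5, 6, 7} — 7 values for 7 variables — and 3 appears only in B's list, so B = 3.
Among the 6 still-open variables, 2 fits only E (and all 6 values in {1, 2, 4, 5, 6, 7} must be used), so E = 2.
The 2 variables A and G are confined to {1, 6}, which locks those values in; drop them from C, D.
So 7 goes to C.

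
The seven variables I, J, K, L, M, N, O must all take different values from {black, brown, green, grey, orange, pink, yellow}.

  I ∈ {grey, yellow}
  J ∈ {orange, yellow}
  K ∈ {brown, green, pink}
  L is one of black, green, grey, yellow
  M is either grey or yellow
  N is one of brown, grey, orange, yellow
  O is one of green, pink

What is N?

The 7 variables together cover exactly {black, brown, green, grey, orange, pink, yellow} — 7 values for 7 variables — and black appears only in L's list, so L = black.
I and M between them cover only {grey, yellow} — a naked pair. Remove those values from J, N.
J's domain is down to {orange}, so J = orange. Strike orange from N.
So N = brown.

brown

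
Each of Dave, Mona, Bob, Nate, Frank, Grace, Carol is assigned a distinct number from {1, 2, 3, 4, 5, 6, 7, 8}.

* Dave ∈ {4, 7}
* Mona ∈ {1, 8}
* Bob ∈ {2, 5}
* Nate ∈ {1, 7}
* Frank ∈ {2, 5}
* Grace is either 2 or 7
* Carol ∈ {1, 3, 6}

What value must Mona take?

8

Bob and Frank share exactly the 2 values {2, 5}; by pigeonhole those values go to them, so strike 2, 5 from Grace.
That leaves Grace = 7. Remove 7 from Dave, Nate.
That leaves Dave = 4.
Nate has just one choice, so Nate = 1. Strike 1 from Mona, Carol.
So Mona = 8.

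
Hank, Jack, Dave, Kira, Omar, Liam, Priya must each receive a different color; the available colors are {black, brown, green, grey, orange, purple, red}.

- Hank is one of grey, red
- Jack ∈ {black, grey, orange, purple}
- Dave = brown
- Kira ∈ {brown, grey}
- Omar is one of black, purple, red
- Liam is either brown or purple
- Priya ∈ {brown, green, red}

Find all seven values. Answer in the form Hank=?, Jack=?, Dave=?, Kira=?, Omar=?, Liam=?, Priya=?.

Hank=red, Jack=orange, Dave=brown, Kira=grey, Omar=black, Liam=purple, Priya=green

Dave has just one choice, so Dave = brown. So Kira, Liam, Priya can't be brown.
That leaves Kira = grey. Remove grey from Hank, Jack.
Liam's domain is down to {purple}, so Liam = purple. Strike purple from Jack, Omar.
Hank's domain is down to {red}, so Hank = red. So Omar, Priya can't be red.
Omar's domain is down to {black}, so Omar = black. Eliminate black elsewhere: Jack.
Priya must be green (only option left).
Jack must be orange (only option left).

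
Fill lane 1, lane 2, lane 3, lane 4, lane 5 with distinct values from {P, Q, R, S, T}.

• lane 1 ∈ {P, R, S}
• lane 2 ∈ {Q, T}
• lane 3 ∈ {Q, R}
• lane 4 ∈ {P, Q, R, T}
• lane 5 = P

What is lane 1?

lane 5 must be P (only option left). So lane 1, lane 4 can't be P.
The 4 still-open variables draw from only 4 values {Q, R, S, T}, so each is used; only lane 1 can be S, hence lane 1 = S.

S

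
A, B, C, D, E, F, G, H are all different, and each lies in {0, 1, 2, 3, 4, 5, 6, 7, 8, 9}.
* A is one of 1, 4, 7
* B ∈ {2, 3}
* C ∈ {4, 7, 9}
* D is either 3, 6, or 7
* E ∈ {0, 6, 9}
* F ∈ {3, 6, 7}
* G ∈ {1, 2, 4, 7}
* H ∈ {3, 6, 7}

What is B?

2

The 8 variables together cover exactly {0, 1, 2, 3, 4, 6, 7, 9} — 8 values for 8 variables — and 0 appears only in E's list, so E = 0.
The 7 still-open variables together cover exactly {1, 2, 3, 4, 6, 7, 9} — 7 values for 7 variables — and 9 appears only in C's list, so C = 9.
D, F, H share exactly the 3 values {3, 6, 7}; by pigeonhole those values go to them, so strike 3, 6, 7 from A, B, G.
So B = 2.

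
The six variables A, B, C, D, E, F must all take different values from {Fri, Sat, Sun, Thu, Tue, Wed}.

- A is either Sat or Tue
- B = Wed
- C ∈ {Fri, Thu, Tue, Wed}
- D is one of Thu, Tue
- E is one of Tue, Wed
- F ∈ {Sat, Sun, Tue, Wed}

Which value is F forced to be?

B has just one choice, so B = Wed. Strike Wed from C, E, F.
That leaves E = Tue. Remove Tue from A, C, D, F.
That leaves A = Sat. So F can't be Sat.
So F = Sun.

Sun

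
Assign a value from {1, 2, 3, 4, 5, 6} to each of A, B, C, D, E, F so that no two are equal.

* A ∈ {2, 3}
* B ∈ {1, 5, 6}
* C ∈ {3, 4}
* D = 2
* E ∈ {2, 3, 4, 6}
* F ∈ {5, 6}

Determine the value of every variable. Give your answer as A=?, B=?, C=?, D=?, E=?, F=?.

A=3, B=1, C=4, D=2, E=6, F=5

D has just one choice, so D = 2. Remove 2 from A, E.
A must be 3 (only option left). Eliminate 3 elsewhere: C, E.
That leaves C = 4. Remove 4 from E.
That leaves E = 6. Eliminate 6 elsewhere: B, F.
F's domain is down to {5}, so F = 5. So B can't be 5.
B has just one choice, so B = 1.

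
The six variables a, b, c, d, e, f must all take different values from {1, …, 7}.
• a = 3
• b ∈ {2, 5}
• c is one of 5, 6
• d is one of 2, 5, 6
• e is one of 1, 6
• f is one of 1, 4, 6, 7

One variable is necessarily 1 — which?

e

a must be 3 (only option left).
b, c, d between them cover only {2, 5, 6} — a naked triple. Remove those values from e, f.
So 1 goes to e.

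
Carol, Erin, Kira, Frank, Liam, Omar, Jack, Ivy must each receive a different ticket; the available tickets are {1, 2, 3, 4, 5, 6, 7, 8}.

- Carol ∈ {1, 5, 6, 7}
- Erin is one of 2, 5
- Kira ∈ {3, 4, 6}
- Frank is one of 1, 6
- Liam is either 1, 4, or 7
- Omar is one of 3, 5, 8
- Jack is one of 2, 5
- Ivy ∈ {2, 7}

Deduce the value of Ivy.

7

The 8 variables together cover exactly {1, 2, 3, 4, 5, 6, 7, 8} — 8 values for 8 variables — and 8 appears only in Omar's list, so Omar = 8.
Among the 7 still-open variables, 3 fits only Kira (and all 7 values in {1, 2, 3, 4, 5, 6, 7} must be used), so Kira = 3.
The 6 still-open variables together cover exactly {1, 2, 4, 5, 6, 7} — 6 values for 6 variables — and 4 appears only in Liam's list, so Liam = 4.
Erin and Jack share exactly the 2 values {2, 5}; by pigeonhole those values go to them, so strike 2, 5 from Carol, Ivy.
So Ivy = 7.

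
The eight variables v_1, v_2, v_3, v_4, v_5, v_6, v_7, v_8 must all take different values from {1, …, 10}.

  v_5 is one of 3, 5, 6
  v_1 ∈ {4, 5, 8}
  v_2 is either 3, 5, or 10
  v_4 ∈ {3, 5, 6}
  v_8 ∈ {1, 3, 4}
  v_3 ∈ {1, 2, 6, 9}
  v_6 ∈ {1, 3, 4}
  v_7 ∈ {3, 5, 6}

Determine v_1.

v_4, v_5, v_7 share exactly the 3 values {3, 5, 6}; by pigeonhole those values go to them, so strike 3, 5, 6 from v_1, v_2, v_3, v_6, v_8.
v_2 has just one choice, so v_2 = 10.
v_6 and v_8 between them cover only {1, 4} — a naked pair. Remove those values from v_1, v_3.
So v_1 = 8.

8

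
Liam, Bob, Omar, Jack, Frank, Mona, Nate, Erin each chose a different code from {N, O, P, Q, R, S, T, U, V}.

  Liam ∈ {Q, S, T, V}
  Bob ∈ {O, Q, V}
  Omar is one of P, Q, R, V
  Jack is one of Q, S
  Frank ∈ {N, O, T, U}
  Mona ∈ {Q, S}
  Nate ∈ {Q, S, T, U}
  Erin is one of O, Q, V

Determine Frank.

The 2 variables Jack and Mona are confined to {Q, S}, which locks those values in; drop them from Liam, Bob, Omar, Nate, Erin.
Bob and Erin between them cover only {O, V} — a naked pair. Remove those values from Liam, Omar, Frank.
Liam's domain is down to {T}, so Liam = T. So Frank, Nate can't be T.
Nate has just one choice, so Nate = U. Remove U from Frank.
So Frank = N.

N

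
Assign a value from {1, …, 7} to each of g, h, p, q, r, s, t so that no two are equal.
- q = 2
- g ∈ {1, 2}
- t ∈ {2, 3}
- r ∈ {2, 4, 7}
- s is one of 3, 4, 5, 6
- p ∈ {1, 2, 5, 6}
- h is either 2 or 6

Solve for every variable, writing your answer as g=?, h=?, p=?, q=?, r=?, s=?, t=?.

g=1, h=6, p=5, q=2, r=7, s=4, t=3

q must be 2 (only option left). So g, h, p, r, t can't be 2.
t has just one choice, so t = 3. Remove 3 from s.
g must be 1 (only option left). Strike 1 from p.
That leaves h = 6. Eliminate 6 elsewhere: p, s.
p's domain is down to {5}, so p = 5. So s can't be 5.
s's domain is down to {4}, so s = 4. Remove 4 from r.
r's domain is down to {7}, so r = 7.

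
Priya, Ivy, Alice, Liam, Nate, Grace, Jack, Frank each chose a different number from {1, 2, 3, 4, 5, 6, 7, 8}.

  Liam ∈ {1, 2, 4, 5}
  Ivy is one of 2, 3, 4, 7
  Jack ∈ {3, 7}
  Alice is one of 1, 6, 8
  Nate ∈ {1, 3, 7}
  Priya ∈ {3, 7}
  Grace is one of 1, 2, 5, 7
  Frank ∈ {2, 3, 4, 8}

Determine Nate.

The 8 variables draw from only 8 values {1, 2, 3, 4, 5, 6, 7, 8}, so each is used; only Alice can be 6, hence Alice = 6.
Among the 7 still-open variables, 8 fits only Frank (and all 7 values in {1, 2, 3, 4, 5, 7, 8} must be used), so Frank = 8.
Priya and Jack between them cover only {3, 7} — a naked pair. Remove those values from Ivy, Nate, Grace.
So Nate = 1.

1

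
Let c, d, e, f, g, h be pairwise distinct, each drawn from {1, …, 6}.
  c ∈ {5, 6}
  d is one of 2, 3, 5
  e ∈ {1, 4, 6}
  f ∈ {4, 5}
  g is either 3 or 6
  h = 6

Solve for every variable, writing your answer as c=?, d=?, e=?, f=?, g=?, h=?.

h's domain is down to {6}, so h = 6. Strike 6 from c, e, g.
That leaves c = 5. So d, f can't be 5.
That leaves f = 4. Eliminate 4 elsewhere: e.
g must be 3 (only option left). So d can't be 3.
That leaves d = 2.
e's domain is down to {1}, so e = 1.

c=5, d=2, e=1, f=4, g=3, h=6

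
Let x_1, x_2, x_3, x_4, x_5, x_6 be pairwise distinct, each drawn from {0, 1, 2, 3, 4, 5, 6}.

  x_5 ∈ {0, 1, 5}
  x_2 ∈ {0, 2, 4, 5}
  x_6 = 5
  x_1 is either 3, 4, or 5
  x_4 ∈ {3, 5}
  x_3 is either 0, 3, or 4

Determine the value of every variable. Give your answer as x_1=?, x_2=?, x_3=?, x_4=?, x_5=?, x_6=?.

x_1=4, x_2=2, x_3=0, x_4=3, x_5=1, x_6=5

x_6 must be 5 (only option left). Remove 5 from x_1, x_2, x_4, x_5.
x_4's domain is down to {3}, so x_4 = 3. Remove 3 from x_1, x_3.
That leaves x_1 = 4. Remove 4 from x_2, x_3.
x_3 must be 0 (only option left). Eliminate 0 elsewhere: x_2, x_5.
x_5 must be 1 (only option left).
x_2's domain is down to {2}, so x_2 = 2.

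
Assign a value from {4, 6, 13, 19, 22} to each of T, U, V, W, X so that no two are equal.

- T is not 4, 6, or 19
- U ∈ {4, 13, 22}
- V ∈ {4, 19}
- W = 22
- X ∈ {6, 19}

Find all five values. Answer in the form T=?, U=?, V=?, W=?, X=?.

T=13, U=4, V=19, W=22, X=6

W must be 22 (only option left). Strike 22 from T, U.
T's domain is down to {13}, so T = 13. Eliminate 13 elsewhere: U.
U must be 4 (only option left). Eliminate 4 elsewhere: V.
That leaves V = 19. Eliminate 19 elsewhere: X.
X's domain is down to {6}, so X = 6.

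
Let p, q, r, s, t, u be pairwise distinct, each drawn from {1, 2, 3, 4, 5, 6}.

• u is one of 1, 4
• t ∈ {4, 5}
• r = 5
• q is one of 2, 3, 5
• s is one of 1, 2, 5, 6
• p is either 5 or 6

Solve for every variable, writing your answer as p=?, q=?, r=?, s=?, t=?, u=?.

r's domain is down to {5}, so r = 5. Eliminate 5 elsewhere: p, q, s, t.
t has just one choice, so t = 4. Strike 4 from u.
u has just one choice, so u = 1. So s can't be 1.
p has just one choice, so p = 6. Eliminate 6 elsewhere: s.
s must be 2 (only option left). Eliminate 2 elsewhere: q.
q's domain is down to {3}, so q = 3.

p=6, q=3, r=5, s=2, t=4, u=1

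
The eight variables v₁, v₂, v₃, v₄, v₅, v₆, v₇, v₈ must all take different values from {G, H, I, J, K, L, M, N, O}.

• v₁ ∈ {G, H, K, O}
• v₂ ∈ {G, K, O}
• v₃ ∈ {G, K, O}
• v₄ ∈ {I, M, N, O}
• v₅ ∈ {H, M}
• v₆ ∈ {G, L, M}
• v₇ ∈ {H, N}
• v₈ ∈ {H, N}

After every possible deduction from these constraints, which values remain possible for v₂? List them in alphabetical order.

The 8 variables draw from only 8 values {G, H, I, K, L, M, N, O}, so each is used; only v₄ can be I, hence v₄ = I.
Among the 7 still-open variables, L fits only v₆ (and all 7 values in {G, H, K, L, M, N, O} must be used), so v₆ = L.
Among the 6 still-open variables, M fits only v₅ (and all 6 values in {G, H, K, M, N, O} must be used), so v₅ = M.
The 2 variables v₇ and v₈ are confined to {H, N}, which locks those values in; drop them from v₁.
No further eliminations apply; v₂ can still be any of G, K, O.

G, K, O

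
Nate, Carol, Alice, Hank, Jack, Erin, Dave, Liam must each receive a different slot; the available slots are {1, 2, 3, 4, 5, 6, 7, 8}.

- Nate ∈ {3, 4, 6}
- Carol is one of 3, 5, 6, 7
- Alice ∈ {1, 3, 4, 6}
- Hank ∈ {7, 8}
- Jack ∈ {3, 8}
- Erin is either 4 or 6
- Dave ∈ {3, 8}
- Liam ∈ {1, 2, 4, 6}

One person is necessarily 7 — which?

Hank

The 8 variables draw from only 8 values {1, 2, 3, 4, 5, 6, 7, 8}, so each is used; only Liam can be 2, hence Liam = 2.
The 7 still-open variables draw from only 7 values {1, 3, 4, 5, 6, 7, 8}, so each is used; only Alice can be 1, hence Alice = 1.
Among the 6 still-open variables, 5 fits only Carol (and all 6 values in {3, 4, 5, 6, 7, 8} must be used), so Carol = 5.
The 5 still-open variables draw from only 5 values {3, 4, 6, 7, 8}, so each is used; only Hank can be 7, hence Hank = 7.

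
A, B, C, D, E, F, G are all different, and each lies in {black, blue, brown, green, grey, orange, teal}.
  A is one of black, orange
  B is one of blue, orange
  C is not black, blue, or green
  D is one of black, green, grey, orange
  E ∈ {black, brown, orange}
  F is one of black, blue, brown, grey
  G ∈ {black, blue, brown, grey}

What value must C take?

The 7 variables draw from only 7 values {black, blue, brown, green, grey, orange, teal}, so each is used; only D can be green, hence D = green.
The 6 still-open variables together cover exactly {black, blue, brown, grey, orange, teal} — 6 values for 6 variables — and teal appears only in C's list, so C = teal.

teal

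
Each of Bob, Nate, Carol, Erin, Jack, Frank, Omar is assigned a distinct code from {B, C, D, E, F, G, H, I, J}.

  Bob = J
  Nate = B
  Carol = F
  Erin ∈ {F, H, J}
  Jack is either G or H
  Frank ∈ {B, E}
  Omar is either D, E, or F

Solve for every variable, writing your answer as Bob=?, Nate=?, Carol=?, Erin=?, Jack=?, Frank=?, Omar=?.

Bob=J, Nate=B, Carol=F, Erin=H, Jack=G, Frank=E, Omar=D

Bob must be J (only option left). So Erin can't be J.
Nate has just one choice, so Nate = B. So Frank can't be B.
Carol must be F (only option left). So Erin, Omar can't be F.
Erin has just one choice, so Erin = H. Eliminate H elsewhere: Jack.
That leaves Jack = G.
Frank has just one choice, so Frank = E. Eliminate E elsewhere: Omar.
That leaves Omar = D.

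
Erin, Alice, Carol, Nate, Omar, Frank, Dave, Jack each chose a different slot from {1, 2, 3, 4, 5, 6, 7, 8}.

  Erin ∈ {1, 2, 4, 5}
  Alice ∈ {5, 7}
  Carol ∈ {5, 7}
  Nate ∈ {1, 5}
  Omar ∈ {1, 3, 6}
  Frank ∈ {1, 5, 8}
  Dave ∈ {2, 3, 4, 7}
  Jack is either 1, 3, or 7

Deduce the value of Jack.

3

The 8 variables together cover exactly {1, 2, 3, 4, 5, 6, 7, 8} — 8 values for 8 variables — and 6 appears only in Omar's list, so Omar = 6.
The 7 still-open variables together cover exactly {1, 2, 3, 4, 5, 7, 8} — 7 values for 7 variables — and 8 appears only in Frank's list, so Frank = 8.
Alice and Carol between them cover only {5, 7} — a naked pair. Remove those values from Erin, Nate, Dave, Jack.
Nate must be 1 (only option left). So Erin, Jack can't be 1.
So Jack = 3.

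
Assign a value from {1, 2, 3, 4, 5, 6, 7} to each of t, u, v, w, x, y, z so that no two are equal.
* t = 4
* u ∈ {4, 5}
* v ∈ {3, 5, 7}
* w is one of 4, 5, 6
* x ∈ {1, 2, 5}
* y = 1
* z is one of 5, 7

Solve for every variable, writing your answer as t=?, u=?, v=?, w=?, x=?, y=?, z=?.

t has just one choice, so t = 4. Remove 4 from u, w.
u has just one choice, so u = 5. Eliminate 5 elsewhere: v, w, x, z.
w's domain is down to {6}, so w = 6.
y must be 1 (only option left). So x can't be 1.
z must be 7 (only option left). Eliminate 7 elsewhere: v.
v must be 3 (only option left).
That leaves x = 2.

t=4, u=5, v=3, w=6, x=2, y=1, z=7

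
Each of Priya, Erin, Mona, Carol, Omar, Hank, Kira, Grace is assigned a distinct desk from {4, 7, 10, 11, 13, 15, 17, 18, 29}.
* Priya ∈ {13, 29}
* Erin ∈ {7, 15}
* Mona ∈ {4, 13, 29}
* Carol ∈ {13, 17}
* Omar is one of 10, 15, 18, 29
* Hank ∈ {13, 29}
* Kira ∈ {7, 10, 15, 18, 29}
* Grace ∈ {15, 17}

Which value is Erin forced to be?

The 8 variables together cover exactly {4, 7, 10, 13, 15, 17, 18, 29} — 8 values for 8 variables — and 4 appears only in Mona's list, so Mona = 4.
The 2 variables Priya and Hank are confined to {13, 29}, which locks those values in; drop them from Carol, Omar, Kira.
Carol's domain is down to {17}, so Carol = 17. Strike 17 from Grace.
That leaves Grace = 15. Remove 15 from Erin, Omar, Kira.
So Erin = 7.

7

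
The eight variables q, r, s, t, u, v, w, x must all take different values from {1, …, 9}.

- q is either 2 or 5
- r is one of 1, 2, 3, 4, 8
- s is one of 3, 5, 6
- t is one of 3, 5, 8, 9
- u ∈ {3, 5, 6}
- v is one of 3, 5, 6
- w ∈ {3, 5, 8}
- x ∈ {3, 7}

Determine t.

s, u, v between them cover only {3, 5, 6} — a naked triple. Remove those values from q, r, t, w, x.
That leaves q = 2. So r can't be 2.
w must be 8 (only option left). Remove 8 from r, t.
So t = 9.

9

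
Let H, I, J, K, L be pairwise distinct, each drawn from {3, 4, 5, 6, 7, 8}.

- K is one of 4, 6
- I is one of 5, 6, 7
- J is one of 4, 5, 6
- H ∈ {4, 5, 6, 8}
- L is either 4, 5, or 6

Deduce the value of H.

8

The 5 variables together cover exactly {4, 5, 6, 7, 8} — 5 values for 5 variables — and 7 appears only in I's list, so I = 7.
Among the 4 still-open variables, 8 fits only H (and all 4 values in {4, 5, 6, 8} must be used), so H = 8.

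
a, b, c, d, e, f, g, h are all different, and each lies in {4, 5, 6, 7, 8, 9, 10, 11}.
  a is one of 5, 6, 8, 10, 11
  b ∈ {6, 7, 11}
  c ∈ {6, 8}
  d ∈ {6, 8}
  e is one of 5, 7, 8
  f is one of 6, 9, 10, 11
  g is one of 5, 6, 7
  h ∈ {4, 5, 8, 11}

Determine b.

Among the 8 variables, 4 fits only h (and all 8 values in {4, 5, 6, 7, 8, 9, 10, 11} must be used), so h = 4.
The 7 still-open variables together cover exactly {5, 6, 7, 8, 9, 10, 11} — 7 values for 7 variables — and 9 appears only in f's list, so f = 9.
The 6 still-open variables draw from only 6 values {5, 6, 7, 8, 10, 11}, so each is used; only a can be 10, hence a = 10.
The 5 still-open variables together cover exactly {5, 6, 7, 8, 11} — 5 values for 5 variables — and 11 appears only in b's list, so b = 11.

11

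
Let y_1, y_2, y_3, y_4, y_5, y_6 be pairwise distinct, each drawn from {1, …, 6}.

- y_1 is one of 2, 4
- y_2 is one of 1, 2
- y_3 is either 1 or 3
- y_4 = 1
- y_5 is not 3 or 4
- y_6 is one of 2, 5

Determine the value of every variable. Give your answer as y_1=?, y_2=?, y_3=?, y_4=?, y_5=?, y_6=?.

y_4 has just one choice, so y_4 = 1. Remove 1 from y_2, y_3, y_5.
That leaves y_2 = 2. Eliminate 2 elsewhere: y_1, y_5, y_6.
y_3 has just one choice, so y_3 = 3.
y_6's domain is down to {5}, so y_6 = 5. Remove 5 from y_5.
y_1 has just one choice, so y_1 = 4.
y_5 has just one choice, so y_5 = 6.

y_1=4, y_2=2, y_3=3, y_4=1, y_5=6, y_6=5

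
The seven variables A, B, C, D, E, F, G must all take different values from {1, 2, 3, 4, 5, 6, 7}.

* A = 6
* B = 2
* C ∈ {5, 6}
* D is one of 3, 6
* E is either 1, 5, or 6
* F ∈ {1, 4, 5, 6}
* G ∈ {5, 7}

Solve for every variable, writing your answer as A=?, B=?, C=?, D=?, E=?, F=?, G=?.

A=6, B=2, C=5, D=3, E=1, F=4, G=7

A's domain is down to {6}, so A = 6. Remove 6 from C, D, E, F.
B has just one choice, so B = 2.
C must be 5 (only option left). Strike 5 from E, F, G.
D's domain is down to {3}, so D = 3.
E has just one choice, so E = 1. Remove 1 from F.
F must be 4 (only option left).
That leaves G = 7.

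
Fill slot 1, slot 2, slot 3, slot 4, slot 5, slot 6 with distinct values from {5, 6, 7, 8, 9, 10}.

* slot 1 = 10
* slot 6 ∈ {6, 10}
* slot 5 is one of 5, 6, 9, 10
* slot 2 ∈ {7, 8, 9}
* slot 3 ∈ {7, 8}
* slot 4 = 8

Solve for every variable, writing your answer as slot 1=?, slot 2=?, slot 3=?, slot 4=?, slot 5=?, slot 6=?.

slot 1 has just one choice, so slot 1 = 10. So slot 5, slot 6 can't be 10.
slot 4 must be 8 (only option left). Eliminate 8 elsewhere: slot 2, slot 3.
slot 6 has just one choice, so slot 6 = 6. Eliminate 6 elsewhere: slot 5.
slot 3 must be 7 (only option left). So slot 2 can't be 7.
That leaves slot 2 = 9. Eliminate 9 elsewhere: slot 5.
slot 5 must be 5 (only option left).

slot 1=10, slot 2=9, slot 3=7, slot 4=8, slot 5=5, slot 6=6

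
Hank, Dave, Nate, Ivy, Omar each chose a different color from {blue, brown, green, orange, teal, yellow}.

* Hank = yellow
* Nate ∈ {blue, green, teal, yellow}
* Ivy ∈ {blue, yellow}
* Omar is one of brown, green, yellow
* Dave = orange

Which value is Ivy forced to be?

Hank's domain is down to {yellow}, so Hank = yellow. Remove yellow from Nate, Ivy, Omar.
So Ivy = blue.

blue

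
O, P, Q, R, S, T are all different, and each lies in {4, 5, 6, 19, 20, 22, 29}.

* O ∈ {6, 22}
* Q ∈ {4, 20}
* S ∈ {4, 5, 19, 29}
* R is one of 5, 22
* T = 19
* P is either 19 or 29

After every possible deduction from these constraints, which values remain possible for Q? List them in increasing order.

4, 20

T has just one choice, so T = 19. Strike 19 from P, S.
That leaves P = 29. Strike 29 from S.
No further eliminations apply; Q can still be any of 4, 20.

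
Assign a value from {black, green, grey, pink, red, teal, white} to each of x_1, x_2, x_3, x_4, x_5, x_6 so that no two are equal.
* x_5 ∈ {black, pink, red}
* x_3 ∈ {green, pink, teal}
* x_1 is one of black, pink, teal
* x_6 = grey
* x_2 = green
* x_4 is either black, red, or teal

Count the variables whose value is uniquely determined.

2

x_2's domain is down to {green}, so x_2 = green. Remove green from x_3.
x_6 must be grey (only option left).
Determined: x_2=green, x_6=grey. The other variables each still have more than one consistent value. That makes 2.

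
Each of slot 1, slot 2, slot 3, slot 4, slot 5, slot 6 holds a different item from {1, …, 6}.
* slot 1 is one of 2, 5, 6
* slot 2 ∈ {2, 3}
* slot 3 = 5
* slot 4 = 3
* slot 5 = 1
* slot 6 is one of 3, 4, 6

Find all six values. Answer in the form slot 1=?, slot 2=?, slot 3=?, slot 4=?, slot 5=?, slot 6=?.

slot 3 has just one choice, so slot 3 = 5. Strike 5 from slot 1.
That leaves slot 4 = 3. Strike 3 from slot 2, slot 6.
slot 5 has just one choice, so slot 5 = 1.
slot 2 must be 2 (only option left). Remove 2 from slot 1.
slot 1 must be 6 (only option left). Strike 6 from slot 6.
slot 6's domain is down to {4}, so slot 6 = 4.

slot 1=6, slot 2=2, slot 3=5, slot 4=3, slot 5=1, slot 6=4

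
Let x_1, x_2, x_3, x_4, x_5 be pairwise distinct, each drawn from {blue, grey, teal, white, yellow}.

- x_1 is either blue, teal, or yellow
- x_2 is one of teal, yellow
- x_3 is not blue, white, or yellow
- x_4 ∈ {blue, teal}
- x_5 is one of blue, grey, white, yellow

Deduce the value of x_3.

grey

The 5 variables together cover exactly {blue, grey, teal, white, yellow} — 5 values for 5 variables — and white appears only in x_5's list, so x_5 = white.
Among the 4 still-open variables, grey fits only x_3 (and all 4 values in {blue, grey, teal, yellow} must be used), so x_3 = grey.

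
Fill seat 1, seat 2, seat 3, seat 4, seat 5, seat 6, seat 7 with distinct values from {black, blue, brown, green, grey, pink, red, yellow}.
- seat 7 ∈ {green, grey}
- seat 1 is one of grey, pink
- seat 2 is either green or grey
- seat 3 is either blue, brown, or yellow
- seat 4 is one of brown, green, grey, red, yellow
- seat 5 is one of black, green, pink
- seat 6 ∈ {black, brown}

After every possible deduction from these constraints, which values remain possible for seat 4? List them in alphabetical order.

red, yellow

seat 2 and seat 7 share exactly the 2 values {green, grey}; by pigeonhole those values go to them, so strike green, grey from seat 1, seat 4, seat 5.
seat 1 must be pink (only option left). Remove pink from seat 5.
That leaves seat 5 = black. Remove black from seat 6.
That leaves seat 6 = brown. Eliminate brown elsewhere: seat 3, seat 4.
No further eliminations apply; seat 4 can still be any of red, yellow.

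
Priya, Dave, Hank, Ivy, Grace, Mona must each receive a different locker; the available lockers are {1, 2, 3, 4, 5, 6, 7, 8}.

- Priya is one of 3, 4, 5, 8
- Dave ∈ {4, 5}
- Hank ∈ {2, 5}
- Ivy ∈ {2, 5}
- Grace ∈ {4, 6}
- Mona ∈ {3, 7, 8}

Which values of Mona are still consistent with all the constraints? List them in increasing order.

Hank and Ivy share exactly the 2 values {2, 5}; by pigeonhole those values go to them, so strike 2, 5 from Priya, Dave.
Dave's domain is down to {4}, so Dave = 4. Eliminate 4 elsewhere: Priya, Grace.
Grace must be 6 (only option left).
No further eliminations apply; Mona can still be any of 3, 7, 8.

3, 7, 8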